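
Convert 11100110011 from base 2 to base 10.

Sum of powers of 2 for each 1-bit:
2^0 + 2^1 + 2^4 + 2^5 + 2^8 + 2^9 + 2^10
= 1 + 2 + 16 + 32 + 256 + 512 + 1024
= 1843



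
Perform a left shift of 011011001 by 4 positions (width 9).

Original: 011011001 (decimal 217)
Shift left by 4 positions
Append 4 zeros on the right and drop the 4 high bits that overflow the 9-bit width
Result: 110010000 (decimal 400)
Equivalent: 217 << 4 = 217 × 2^4 = 3472, truncated to 9 bits = 400



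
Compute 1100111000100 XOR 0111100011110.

XOR: 1 when bits differ
  1100111000100
^ 0111100011110
---------------
  1011011011010
Decimal: 6596 ^ 3870 = 5850



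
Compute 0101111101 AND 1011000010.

AND: 1 only when both bits are 1
  0101111101
& 1011000010
------------
  0001000000
Decimal: 381 & 706 = 64



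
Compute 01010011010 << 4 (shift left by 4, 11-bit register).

Original: 01010011010 (decimal 666)
Shift left by 4 positions
Append 4 zeros on the right and drop the 4 high bits that overflow the 11-bit width
Result: 00110100000 (decimal 416)
Equivalent: 666 << 4 = 666 × 2^4 = 10656, truncated to 11 bits = 416



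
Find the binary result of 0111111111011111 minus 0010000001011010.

Method 1 - Direct subtraction (column by column from the right: bit − bit − borrow-in; if negative, add 2 and borrow 1 from the next column):
borrow: 0000000000000000
        0111111111011111
-       0010000001011010
------------------------
        0101111110000101

Method 2 - Add two's complement:
Two's complement of 0010000001011010: invert → 1101111110100101, add 1 → 1101111110100110
  0111111111011111
+ 1101111110100110
------------------
 10101111110000101  (end carry out of the top bit = 1)
Discarding the end carry: 0101111110000101
Decimal check:
  0111111111011111 = 16384 + 8192 + 4096 + 2048 + 1024 + 512 + 256 + 128 + 64 + 16 + 8 + 4 + 2 + 1 = 32735
  0010000001011010 = 8192 + 64 + 16 + 8 + 2 = 8282
  32735 - 8282 = 24453, and 0101111110000101 = 16384 + 4096 + 2048 + 1024 + 512 + 256 + 128 + 4 + 1 = 24453 ✓



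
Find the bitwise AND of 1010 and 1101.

AND: 1 only when both bits are 1
  1010
& 1101
------
  1000
Decimal: 10 & 13 = 8



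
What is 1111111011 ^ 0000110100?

XOR: 1 when bits differ
  1111111011
^ 0000110100
------------
  1111001111
Decimal: 1019 ^ 52 = 975



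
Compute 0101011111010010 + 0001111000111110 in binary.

Add column by column from the right: bit + bit + carry-in; write the sum mod 2, carry 1 when the sum is 2 or 3.
carry:  0011111111111100
        0101011111010010
+       0001111000111110
------------------------
       00111011000010000
(the carry out of the leftmost column, 0, becomes the leading bit)
Decimal check:
  0101011111010010 = 16384 + 4096 + 1024 + 512 + 256 + 128 + 64 + 16 + 2 = 22482
  0001111000111110 = 4096 + 2048 + 1024 + 512 + 32 + 16 + 8 + 4 + 2 = 7742
  22482 + 7742 = 30224, and 00111011000010000 = 16384 + 8192 + 4096 + 1024 + 512 + 16 = 30224 ✓



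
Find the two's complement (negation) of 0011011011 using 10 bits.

Original: 0011011011
Step 1 - Invert all bits: 1100100100
Step 2 - Add 1: 1100100101
Verification: 0011011011 + 1100100101 = 10000000000; discarding the end carry (carry out of the top bit) leaves the 10-bit value 0000000000, as required for x + (-x)



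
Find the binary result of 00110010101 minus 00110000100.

Method 1 - Direct subtraction (column by column from the right: bit − bit − borrow-in; if negative, add 2 and borrow 1 from the next column):
borrow: 00000000000
        00110010101
-       00110000100
-------------------
        00000010001

Method 2 - Add two's complement:
Two's complement of 00110000100: invert → 11001111011, add 1 → 11001111100
  00110010101
+ 11001111100
-------------
 100000010001  (end carry out of the top bit = 1)
Discarding the end carry: 00000010001
Decimal check:
  00110010101 = 256 + 128 + 16 + 4 + 1 = 405
  00110000100 = 256 + 128 + 4 = 388
  405 - 388 = 17, and 00000010001 = 16 + 1 = 17 ✓



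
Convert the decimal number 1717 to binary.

Using repeated division by 2:
1717 ÷ 2 = 858 remainder 1
858 ÷ 2 = 429 remainder 0
429 ÷ 2 = 214 remainder 1
214 ÷ 2 = 107 remainder 0
107 ÷ 2 = 53 remainder 1
53 ÷ 2 = 26 remainder 1
26 ÷ 2 = 13 remainder 0
13 ÷ 2 = 6 remainder 1
6 ÷ 2 = 3 remainder 0
3 ÷ 2 = 1 remainder 1
1 ÷ 2 = 0 remainder 1
Reading remainders bottom to top: 11010110101



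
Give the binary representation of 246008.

Using repeated division by 2:
246008 ÷ 2 = 123004 remainder 0
123004 ÷ 2 = 61502 remainder 0
61502 ÷ 2 = 30751 remainder 0
30751 ÷ 2 = 15375 remainder 1
15375 ÷ 2 = 7687 remainder 1
7687 ÷ 2 = 3843 remainder 1
3843 ÷ 2 = 1921 remainder 1
1921 ÷ 2 = 960 remainder 1
960 ÷ 2 = 480 remainder 0
480 ÷ 2 = 240 remainder 0
240 ÷ 2 = 120 remainder 0
120 ÷ 2 = 60 remainder 0
60 ÷ 2 = 30 remainder 0
30 ÷ 2 = 15 remainder 0
15 ÷ 2 = 7 remainder 1
7 ÷ 2 = 3 remainder 1
3 ÷ 2 = 1 remainder 1
1 ÷ 2 = 0 remainder 1
Reading remainders bottom to top: 111100000011111000



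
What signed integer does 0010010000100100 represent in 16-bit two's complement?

Binary: 0010010000100100
Sign bit: 0 (non-negative)
Read directly as an unsigned value:
0010010000100100 = 8192 + 1024 + 32 + 4 = 9252
Value: 9252



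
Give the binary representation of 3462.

Using repeated division by 2:
3462 ÷ 2 = 1731 remainder 0
1731 ÷ 2 = 865 remainder 1
865 ÷ 2 = 432 remainder 1
432 ÷ 2 = 216 remainder 0
216 ÷ 2 = 108 remainder 0
108 ÷ 2 = 54 remainder 0
54 ÷ 2 = 27 remainder 0
27 ÷ 2 = 13 remainder 1
13 ÷ 2 = 6 remainder 1
6 ÷ 2 = 3 remainder 0
3 ÷ 2 = 1 remainder 1
1 ÷ 2 = 0 remainder 1
Reading remainders bottom to top: 110110000110



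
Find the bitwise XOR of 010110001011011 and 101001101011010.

XOR: 1 when bits differ
  010110001011011
^ 101001101011010
-----------------
  111111100000001
Decimal: 11355 ^ 21338 = 32513



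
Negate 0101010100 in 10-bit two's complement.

Original: 0101010100
Step 1 - Invert all bits: 1010101011
Step 2 - Add 1: 1010101100
Verification: 0101010100 + 1010101100 = 10000000000; discarding the end carry (carry out of the top bit) leaves the 10-bit value 0000000000, as required for x + (-x)



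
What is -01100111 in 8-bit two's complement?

Original: 01100111
Step 1 - Invert all bits: 10011000
Step 2 - Add 1: 10011001
Verification: 01100111 + 10011001 = 100000000; discarding the end carry (carry out of the top bit) leaves the 8-bit value 00000000, as required for x + (-x)



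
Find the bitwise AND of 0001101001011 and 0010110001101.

AND: 1 only when both bits are 1
  0001101001011
& 0010110001101
---------------
  0000100001001
Decimal: 843 & 1421 = 265



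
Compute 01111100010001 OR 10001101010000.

OR: 1 when either bit is 1
  01111100010001
| 10001101010000
----------------
  11111101010001
Decimal: 7953 | 9040 = 16209



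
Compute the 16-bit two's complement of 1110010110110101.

Original (sign bit 1, negative): 1110010110110101
Step 1 - Invert all bits: 0001101001001010
Step 2 - Add 1: 0001101001001011
Verification: 1110010110110101 + 0001101001001011 = 10000000000000000; discarding the end carry (carry out of the top bit) leaves the 16-bit value 0000000000000000, as required for x + (-x)



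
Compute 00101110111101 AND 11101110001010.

AND: 1 only when both bits are 1
  00101110111101
& 11101110001010
----------------
  00101110001000
Decimal: 3005 & 15242 = 2952



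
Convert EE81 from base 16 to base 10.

Expand by place value (powers of 16):
Digit values: E = 14
EE81 = 14 × 16^3 + 14 × 16^2 + 8 × 16^1 + 1 × 16^0
= 14 × 4096 + 14 × 256 + 8 × 16 + 1 × 1
= 57344 + 3584 + 128 + 1
= 61057



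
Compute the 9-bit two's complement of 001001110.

Original: 001001110
Step 1 - Invert all bits: 110110001
Step 2 - Add 1: 110110010
Verification: 001001110 + 110110010 = 1000000000; discarding the end carry (carry out of the top bit) leaves the 9-bit value 000000000, as required for x + (-x)



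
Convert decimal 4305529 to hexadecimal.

Using repeated division by 16 (digits 10–15 are A–F):
4305529 ÷ 16 = 269095 remainder 9
269095 ÷ 16 = 16818 remainder 7
16818 ÷ 16 = 1051 remainder 2
1051 ÷ 16 = 65 remainder 11 (B)
65 ÷ 16 = 4 remainder 1
4 ÷ 16 = 0 remainder 4
Reading remainders bottom to top: 41B279



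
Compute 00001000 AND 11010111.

AND: 1 only when both bits are 1
  00001000
& 11010111
----------
  00000000
Decimal: 8 & 215 = 0



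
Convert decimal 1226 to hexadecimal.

Using repeated division by 16 (digits 10–15 are A–F):
1226 ÷ 16 = 76 remainder 10 (A)
76 ÷ 16 = 4 remainder 12 (C)
4 ÷ 16 = 0 remainder 4
Reading remainders bottom to top: 4CA



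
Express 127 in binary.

Using repeated division by 2:
127 ÷ 2 = 63 remainder 1
63 ÷ 2 = 31 remainder 1
31 ÷ 2 = 15 remainder 1
15 ÷ 2 = 7 remainder 1
7 ÷ 2 = 3 remainder 1
3 ÷ 2 = 1 remainder 1
1 ÷ 2 = 0 remainder 1
Reading remainders bottom to top: 1111111



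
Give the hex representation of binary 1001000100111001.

Group into 4-bit nibbles from right:
  1001 = 9
  0001 = 1
  0011 = 3
  1001 = 9
Result: 9139



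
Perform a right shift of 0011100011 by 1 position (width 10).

Original: 0011100011 (decimal 227)
Shift right by 1 position
Drop the 1 low bit; fill with zero on the left
Result: 0001110001 (decimal 113)
Equivalent: 227 >> 1 = 227 ÷ 2^1 = 113



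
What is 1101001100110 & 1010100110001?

AND: 1 only when both bits are 1
  1101001100110
& 1010100110001
---------------
  1000000100000
Decimal: 6758 & 5425 = 4128



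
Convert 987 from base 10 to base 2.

Using repeated division by 2:
987 ÷ 2 = 493 remainder 1
493 ÷ 2 = 246 remainder 1
246 ÷ 2 = 123 remainder 0
123 ÷ 2 = 61 remainder 1
61 ÷ 2 = 30 remainder 1
30 ÷ 2 = 15 remainder 0
15 ÷ 2 = 7 remainder 1
7 ÷ 2 = 3 remainder 1
3 ÷ 2 = 1 remainder 1
1 ÷ 2 = 0 remainder 1
Reading remainders bottom to top: 1111011011



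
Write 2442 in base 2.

Using repeated division by 2:
2442 ÷ 2 = 1221 remainder 0
1221 ÷ 2 = 610 remainder 1
610 ÷ 2 = 305 remainder 0
305 ÷ 2 = 152 remainder 1
152 ÷ 2 = 76 remainder 0
76 ÷ 2 = 38 remainder 0
38 ÷ 2 = 19 remainder 0
19 ÷ 2 = 9 remainder 1
9 ÷ 2 = 4 remainder 1
4 ÷ 2 = 2 remainder 0
2 ÷ 2 = 1 remainder 0
1 ÷ 2 = 0 remainder 1
Reading remainders bottom to top: 100110001010



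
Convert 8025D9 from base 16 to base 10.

Expand by place value (powers of 16):
Digit values: D = 13
8025D9 = 8 × 16^5 + 0 × 16^4 + 2 × 16^3 + 5 × 16^2 + 13 × 16^1 + 9 × 16^0
= 8 × 1048576 + 0 × 65536 + 2 × 4096 + 5 × 256 + 13 × 16 + 9 × 1
= 8388608 + 0 + 8192 + 1280 + 208 + 9
= 8398297



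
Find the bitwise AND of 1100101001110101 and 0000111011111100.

AND: 1 only when both bits are 1
  1100101001110101
& 0000111011111100
------------------
  0000101001110100
Decimal: 51829 & 3836 = 2676



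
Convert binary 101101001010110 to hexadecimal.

Group into 4-bit nibbles from right:
  0101 = 5
  1010 = A
  0101 = 5
  0110 = 6
Result: 5A56



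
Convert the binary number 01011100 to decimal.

Sum of powers of 2 for each 1-bit:
2^2 + 2^3 + 2^4 + 2^6
= 4 + 8 + 16 + 64
= 92



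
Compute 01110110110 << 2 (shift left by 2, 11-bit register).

Original: 01110110110 (decimal 950)
Shift left by 2 positions
Append 2 zeros on the right and drop the 2 high bits that overflow the 11-bit width
Result: 11011011000 (decimal 1752)
Equivalent: 950 << 2 = 950 × 2^2 = 3800, truncated to 11 bits = 1752



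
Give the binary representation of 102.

Using repeated division by 2:
102 ÷ 2 = 51 remainder 0
51 ÷ 2 = 25 remainder 1
25 ÷ 2 = 12 remainder 1
12 ÷ 2 = 6 remainder 0
6 ÷ 2 = 3 remainder 0
3 ÷ 2 = 1 remainder 1
1 ÷ 2 = 0 remainder 1
Reading remainders bottom to top: 1100110



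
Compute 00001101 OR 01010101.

OR: 1 when either bit is 1
  00001101
| 01010101
----------
  01011101
Decimal: 13 | 85 = 93



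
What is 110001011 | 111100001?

OR: 1 when either bit is 1
  110001011
| 111100001
-----------
  111101011
Decimal: 395 | 481 = 491



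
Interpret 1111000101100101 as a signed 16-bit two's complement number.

Binary: 1111000101100101
Sign bit: 1 (negative)
Invert: 0000111010011010
Add 1:  0000111010011011
Magnitude: 0000111010011011 = 2048 + 1024 + 512 + 128 + 16 + 8 + 2 + 1 = 3739
Value: -3739



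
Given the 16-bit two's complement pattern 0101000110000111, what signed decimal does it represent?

Binary: 0101000110000111
Sign bit: 0 (non-negative)
Read directly as an unsigned value:
0101000110000111 = 16384 + 4096 + 256 + 128 + 4 + 2 + 1 = 20871
Value: 20871



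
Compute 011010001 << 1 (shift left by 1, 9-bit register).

Original: 011010001 (decimal 209)
Shift left by 1 position
Append 1 zero on the right
Result: 110100010 (decimal 418)
Equivalent: 209 << 1 = 209 × 2^1 = 418



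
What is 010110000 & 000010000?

AND: 1 only when both bits are 1
  010110000
& 000010000
-----------
  000010000
Decimal: 176 & 16 = 16



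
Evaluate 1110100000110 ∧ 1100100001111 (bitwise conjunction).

AND: 1 only when both bits are 1
  1110100000110
& 1100100001111
---------------
  1100100000110
Decimal: 7430 & 6415 = 6406



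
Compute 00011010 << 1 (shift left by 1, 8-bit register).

Original: 00011010 (decimal 26)
Shift left by 1 position
Append 1 zero on the right
Result: 00110100 (decimal 52)
Equivalent: 26 << 1 = 26 × 2^1 = 52



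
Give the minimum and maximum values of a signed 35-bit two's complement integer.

For 35-bit two's complement:
Minimum: -2^34 = -17179869184
Maximum: 2^34 - 1 = 17179869183



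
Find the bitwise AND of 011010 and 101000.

AND: 1 only when both bits are 1
  011010
& 101000
--------
  001000
Decimal: 26 & 40 = 8



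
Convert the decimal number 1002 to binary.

Using repeated division by 2:
1002 ÷ 2 = 501 remainder 0
501 ÷ 2 = 250 remainder 1
250 ÷ 2 = 125 remainder 0
125 ÷ 2 = 62 remainder 1
62 ÷ 2 = 31 remainder 0
31 ÷ 2 = 15 remainder 1
15 ÷ 2 = 7 remainder 1
7 ÷ 2 = 3 remainder 1
3 ÷ 2 = 1 remainder 1
1 ÷ 2 = 0 remainder 1
Reading remainders bottom to top: 1111101010



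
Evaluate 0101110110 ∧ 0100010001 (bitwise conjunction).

AND: 1 only when both bits are 1
  0101110110
& 0100010001
------------
  0100010000
Decimal: 374 & 273 = 272



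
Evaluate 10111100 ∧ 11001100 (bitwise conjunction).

AND: 1 only when both bits are 1
  10111100
& 11001100
----------
  10001100
Decimal: 188 & 204 = 140



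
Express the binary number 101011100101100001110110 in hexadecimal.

Group into 4-bit nibbles from right:
  1010 = A
  1110 = E
  0101 = 5
  1000 = 8
  0111 = 7
  0110 = 6
Result: AE5876



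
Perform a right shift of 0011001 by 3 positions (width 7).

Original: 0011001 (decimal 25)
Shift right by 3 positions
Drop the 3 low bits; fill with zeros on the left
Result: 0000011 (decimal 3)
Equivalent: 25 >> 3 = 25 ÷ 2^3 = 3



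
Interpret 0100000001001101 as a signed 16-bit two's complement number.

Binary: 0100000001001101
Sign bit: 0 (non-negative)
Read directly as an unsigned value:
0100000001001101 = 16384 + 64 + 8 + 4 + 1 = 16461
Value: 16461



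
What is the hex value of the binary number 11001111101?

Group into 4-bit nibbles from right:
  0110 = 6
  0111 = 7
  1101 = D
Result: 67D



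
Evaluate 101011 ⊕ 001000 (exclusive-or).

XOR: 1 when bits differ
  101011
^ 001000
--------
  100011
Decimal: 43 ^ 8 = 35



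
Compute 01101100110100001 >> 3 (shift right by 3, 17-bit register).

Original: 01101100110100001 (decimal 55713)
Shift right by 3 positions
Drop the 3 low bits; fill with zeros on the left
Result: 00001101100110100 (decimal 6964)
Equivalent: 55713 >> 3 = 55713 ÷ 2^3 = 6964



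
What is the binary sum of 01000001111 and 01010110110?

Add column by column from the right: bit + bit + carry-in; write the sum mod 2, carry 1 when the sum is 2 or 3.
carry:  10001111100
        01000001111
+       01010110110
-------------------
       010011000101
(the carry out of the leftmost column, 0, becomes the leading bit)
Decimal check:
  01000001111 = 512 + 8 + 4 + 2 + 1 = 527
  01010110110 = 512 + 128 + 32 + 16 + 4 + 2 = 694
  527 + 694 = 1221, and 010011000101 = 1024 + 128 + 64 + 4 + 1 = 1221 ✓



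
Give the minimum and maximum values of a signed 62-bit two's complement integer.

For 62-bit two's complement:
Minimum: -2^61 = -2305843009213693952
Maximum: 2^61 - 1 = 2305843009213693951



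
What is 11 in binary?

Using repeated division by 2:
11 ÷ 2 = 5 remainder 1
5 ÷ 2 = 2 remainder 1
2 ÷ 2 = 1 remainder 0
1 ÷ 2 = 0 remainder 1
Reading remainders bottom to top: 1011



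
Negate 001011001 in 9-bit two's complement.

Original: 001011001
Step 1 - Invert all bits: 110100110
Step 2 - Add 1: 110100111
Verification: 001011001 + 110100111 = 1000000000; discarding the end carry (carry out of the top bit) leaves the 9-bit value 000000000, as required for x + (-x)



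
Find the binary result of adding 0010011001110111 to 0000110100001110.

Add column by column from the right: bit + bit + carry-in; write the sum mod 2, carry 1 when the sum is 2 or 3.
carry:  0001100011111100
        0010011001110111
+       0000110100001110
------------------------
       00011001110000101
(the carry out of the leftmost column, 0, becomes the leading bit)
Decimal check:
  0010011001110111 = 8192 + 1024 + 512 + 64 + 32 + 16 + 4 + 2 + 1 = 9847
  0000110100001110 = 2048 + 1024 + 256 + 8 + 4 + 2 = 3342
  9847 + 3342 = 13189, and 00011001110000101 = 8192 + 4096 + 512 + 256 + 128 + 4 + 1 = 13189 ✓



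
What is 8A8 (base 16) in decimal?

Expand by place value (powers of 16):
Digit values: A = 10
8A8 = 8 × 16^2 + 10 × 16^1 + 8 × 16^0
= 8 × 256 + 10 × 16 + 8 × 1
= 2048 + 160 + 8
= 2216



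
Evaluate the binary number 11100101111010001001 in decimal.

Sum of powers of 2 for each 1-bit:
2^0 + 2^3 + 2^7 + 2^9 + 2^10 + 2^11 + 2^12 + 2^14 + 2^17 + 2^18 + 2^19
= 1 + 8 + 128 + 512 + 1024 + 2048 + 4096 + 16384 + 131072 + 262144 + 524288
= 941705



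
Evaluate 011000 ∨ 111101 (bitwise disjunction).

OR: 1 when either bit is 1
  011000
| 111101
--------
  111101
Decimal: 24 | 61 = 61



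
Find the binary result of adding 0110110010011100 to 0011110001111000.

Add column by column from the right: bit + bit + carry-in; write the sum mod 2, carry 1 when the sum is 2 or 3.
carry:  1111100111110000
        0110110010011100
+       0011110001111000
------------------------
       01010100100010100
(the carry out of the leftmost column, 0, becomes the leading bit)
Decimal check:
  0110110010011100 = 16384 + 8192 + 2048 + 1024 + 128 + 16 + 8 + 4 = 27804
  0011110001111000 = 8192 + 4096 + 2048 + 1024 + 64 + 32 + 16 + 8 = 15480
  27804 + 15480 = 43284, and 01010100100010100 = 32768 + 8192 + 2048 + 256 + 16 + 4 = 43284 ✓



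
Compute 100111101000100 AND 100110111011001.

AND: 1 only when both bits are 1
  100111101000100
& 100110111011001
-----------------
  100110101000000
Decimal: 20292 & 19929 = 19776



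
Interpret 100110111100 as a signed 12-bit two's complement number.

Binary: 100110111100
Sign bit: 1 (negative)
Invert: 011001000011
Add 1:  011001000100
Magnitude: 011001000100 = 1024 + 512 + 64 + 4 = 1604
Value: -1604



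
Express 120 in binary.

Using repeated division by 2:
120 ÷ 2 = 60 remainder 0
60 ÷ 2 = 30 remainder 0
30 ÷ 2 = 15 remainder 0
15 ÷ 2 = 7 remainder 1
7 ÷ 2 = 3 remainder 1
3 ÷ 2 = 1 remainder 1
1 ÷ 2 = 0 remainder 1
Reading remainders bottom to top: 1111000



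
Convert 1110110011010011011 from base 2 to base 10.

Sum of powers of 2 for each 1-bit:
2^0 + 2^1 + 2^3 + 2^4 + 2^7 + 2^9 + 2^10 + 2^13 + 2^14 + 2^16 + 2^17 + 2^18
= 1 + 2 + 8 + 16 + 128 + 512 + 1024 + 8192 + 16384 + 65536 + 131072 + 262144
= 485019



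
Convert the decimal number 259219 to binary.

Using repeated division by 2:
259219 ÷ 2 = 129609 remainder 1
129609 ÷ 2 = 64804 remainder 1
64804 ÷ 2 = 32402 remainder 0
32402 ÷ 2 = 16201 remainder 0
16201 ÷ 2 = 8100 remainder 1
8100 ÷ 2 = 4050 remainder 0
4050 ÷ 2 = 2025 remainder 0
2025 ÷ 2 = 1012 remainder 1
1012 ÷ 2 = 506 remainder 0
506 ÷ 2 = 253 remainder 0
253 ÷ 2 = 126 remainder 1
126 ÷ 2 = 63 remainder 0
63 ÷ 2 = 31 remainder 1
31 ÷ 2 = 15 remainder 1
15 ÷ 2 = 7 remainder 1
7 ÷ 2 = 3 remainder 1
3 ÷ 2 = 1 remainder 1
1 ÷ 2 = 0 remainder 1
Reading remainders bottom to top: 111111010010010011



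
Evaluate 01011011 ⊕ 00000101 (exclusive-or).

XOR: 1 when bits differ
  01011011
^ 00000101
----------
  01011110
Decimal: 91 ^ 5 = 94



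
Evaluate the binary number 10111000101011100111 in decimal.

Sum of powers of 2 for each 1-bit:
2^0 + 2^1 + 2^2 + 2^5 + 2^6 + 2^7 + 2^9 + 2^11 + 2^15 + 2^16 + 2^17 + 2^19
= 1 + 2 + 4 + 32 + 64 + 128 + 512 + 2048 + 32768 + 65536 + 131072 + 524288
= 756455



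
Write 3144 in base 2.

Using repeated division by 2:
3144 ÷ 2 = 1572 remainder 0
1572 ÷ 2 = 786 remainder 0
786 ÷ 2 = 393 remainder 0
393 ÷ 2 = 196 remainder 1
196 ÷ 2 = 98 remainder 0
98 ÷ 2 = 49 remainder 0
49 ÷ 2 = 24 remainder 1
24 ÷ 2 = 12 remainder 0
12 ÷ 2 = 6 remainder 0
6 ÷ 2 = 3 remainder 0
3 ÷ 2 = 1 remainder 1
1 ÷ 2 = 0 remainder 1
Reading remainders bottom to top: 110001001000



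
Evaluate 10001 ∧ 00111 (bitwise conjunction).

AND: 1 only when both bits are 1
  10001
& 00111
-------
  00001
Decimal: 17 & 7 = 1



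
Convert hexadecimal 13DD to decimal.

Expand by place value (powers of 16):
Digit values: D = 13
13DD = 1 × 16^3 + 3 × 16^2 + 13 × 16^1 + 13 × 16^0
= 1 × 4096 + 3 × 256 + 13 × 16 + 13 × 1
= 4096 + 768 + 208 + 13
= 5085



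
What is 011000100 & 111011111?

AND: 1 only when both bits are 1
  011000100
& 111011111
-----------
  011000100
Decimal: 196 & 479 = 196



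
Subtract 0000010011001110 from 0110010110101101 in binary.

Method 1 - Direct subtraction (column by column from the right: bit − bit − borrow-in; if negative, add 2 and borrow 1 from the next column):
borrow: 0000000110111100
        0110010110101101
-       0000010011001110
------------------------
        0110000011011111

Method 2 - Add two's complement:
Two's complement of 0000010011001110: invert → 1111101100110001, add 1 → 1111101100110010
  0110010110101101
+ 1111101100110010
------------------
 10110000011011111  (end carry out of the top bit = 1)
Discarding the end carry: 0110000011011111
Decimal check:
  0110010110101101 = 16384 + 8192 + 1024 + 256 + 128 + 32 + 8 + 4 + 1 = 26029
  0000010011001110 = 1024 + 128 + 64 + 8 + 4 + 2 = 1230
  26029 - 1230 = 24799, and 0110000011011111 = 16384 + 8192 + 128 + 64 + 16 + 8 + 4 + 2 + 1 = 24799 ✓



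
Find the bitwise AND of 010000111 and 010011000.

AND: 1 only when both bits are 1
  010000111
& 010011000
-----------
  010000000
Decimal: 135 & 152 = 128



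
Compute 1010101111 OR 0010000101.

OR: 1 when either bit is 1
  1010101111
| 0010000101
------------
  1010101111
Decimal: 687 | 133 = 687



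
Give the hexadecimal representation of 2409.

Using repeated division by 16 (digits 10–15 are A–F):
2409 ÷ 16 = 150 remainder 9
150 ÷ 16 = 9 remainder 6
9 ÷ 16 = 0 remainder 9
Reading remainders bottom to top: 969



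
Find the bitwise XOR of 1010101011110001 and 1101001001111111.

XOR: 1 when bits differ
  1010101011110001
^ 1101001001111111
------------------
  0111100010001110
Decimal: 43761 ^ 53887 = 30862



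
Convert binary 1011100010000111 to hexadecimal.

Group into 4-bit nibbles from right:
  1011 = B
  1000 = 8
  1000 = 8
  0111 = 7
Result: B887



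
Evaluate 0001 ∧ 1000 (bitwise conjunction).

AND: 1 only when both bits are 1
  0001
& 1000
------
  0000
Decimal: 1 & 8 = 0



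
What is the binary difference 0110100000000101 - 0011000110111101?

Method 1 - Direct subtraction (column by column from the right: bit − bit − borrow-in; if negative, add 2 and borrow 1 from the next column):
borrow: 0110111111110000
        0110100000000101
-       0011000110111101
------------------------
        0011011001001000

Method 2 - Add two's complement:
Two's complement of 0011000110111101: invert → 1100111001000010, add 1 → 1100111001000011
  0110100000000101
+ 1100111001000011
------------------
 10011011001001000  (end carry out of the top bit = 1)
Discarding the end carry: 0011011001001000
Decimal check:
  0110100000000101 = 16384 + 8192 + 2048 + 4 + 1 = 26629
  0011000110111101 = 8192 + 4096 + 256 + 128 + 32 + 16 + 8 + 4 + 1 = 12733
  26629 - 12733 = 13896, and 0011011001001000 = 8192 + 4096 + 1024 + 512 + 64 + 8 = 13896 ✓



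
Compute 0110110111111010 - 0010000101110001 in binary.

Method 1 - Direct subtraction (column by column from the right: bit − bit − borrow-in; if negative, add 2 and borrow 1 from the next column):
borrow: 0000000000000010
        0110110111111010
-       0010000101110001
------------------------
        0100110010001001

Method 2 - Add two's complement:
Two's complement of 0010000101110001: invert → 1101111010001110, add 1 → 1101111010001111
  0110110111111010
+ 1101111010001111
------------------
 10100110010001001  (end carry out of the top bit = 1)
Discarding the end carry: 0100110010001001
Decimal check:
  0110110111111010 = 16384 + 8192 + 2048 + 1024 + 256 + 128 + 64 + 32 + 16 + 8 + 2 = 28154
  0010000101110001 = 8192 + 256 + 64 + 32 + 16 + 1 = 8561
  28154 - 8561 = 19593, and 0100110010001001 = 16384 + 2048 + 1024 + 128 + 8 + 1 = 19593 ✓



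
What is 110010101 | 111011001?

OR: 1 when either bit is 1
  110010101
| 111011001
-----------
  111011101
Decimal: 405 | 473 = 477



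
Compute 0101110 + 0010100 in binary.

Add column by column from the right: bit + bit + carry-in; write the sum mod 2, carry 1 when the sum is 2 or 3.
carry:  1111000
        0101110
+       0010100
---------------
       01000010
(the carry out of the leftmost column, 0, becomes the leading bit)
Decimal check:
  0101110 = 32 + 8 + 4 + 2 = 46
  0010100 = 16 + 4 = 20
  46 + 20 = 66, and 01000010 = 64 + 2 = 66 ✓



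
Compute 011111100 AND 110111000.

AND: 1 only when both bits are 1
  011111100
& 110111000
-----------
  010111000
Decimal: 252 & 440 = 184



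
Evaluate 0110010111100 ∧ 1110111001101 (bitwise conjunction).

AND: 1 only when both bits are 1
  0110010111100
& 1110111001101
---------------
  0110010001100
Decimal: 3260 & 7629 = 3212



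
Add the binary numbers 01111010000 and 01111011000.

Add column by column from the right: bit + bit + carry-in; write the sum mod 2, carry 1 when the sum is 2 or 3.
carry:  11110100000
        01111010000
+       01111011000
-------------------
       011110101000
(the carry out of the leftmost column, 0, becomes the leading bit)
Decimal check:
  01111010000 = 512 + 256 + 128 + 64 + 16 = 976
  01111011000 = 512 + 256 + 128 + 64 + 16 + 8 = 984
  976 + 984 = 1960, and 011110101000 = 1024 + 512 + 256 + 128 + 32 + 8 = 1960 ✓



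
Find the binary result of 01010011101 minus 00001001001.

Method 1 - Direct subtraction (column by column from the right: bit − bit − borrow-in; if negative, add 2 and borrow 1 from the next column):
borrow: 00010000000
        01010011101
-       00001001001
-------------------
        01001010100

Method 2 - Add two's complement:
Two's complement of 00001001001: invert → 11110110110, add 1 → 11110110111
  01010011101
+ 11110110111
-------------
 101001010100  (end carry out of the top bit = 1)
Discarding the end carry: 01001010100
Decimal check:
  01010011101 = 512 + 128 + 16 + 8 + 4 + 1 = 669
  00001001001 = 64 + 8 + 1 = 73
  669 - 73 = 596, and 01001010100 = 512 + 64 + 16 + 4 = 596 ✓



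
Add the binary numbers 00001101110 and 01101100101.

Add column by column from the right: bit + bit + carry-in; write the sum mod 2, carry 1 when the sum is 2 or 3.
carry:  00011011000
        00001101110
+       01101100101
-------------------
       001111010011
(the carry out of the leftmost column, 0, becomes the leading bit)
Decimal check:
  00001101110 = 64 + 32 + 8 + 4 + 2 = 110
  01101100101 = 512 + 256 + 64 + 32 + 4 + 1 = 869
  110 + 869 = 979, and 001111010011 = 512 + 256 + 128 + 64 + 16 + 2 + 1 = 979 ✓



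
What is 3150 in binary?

Using repeated division by 2:
3150 ÷ 2 = 1575 remainder 0
1575 ÷ 2 = 787 remainder 1
787 ÷ 2 = 393 remainder 1
393 ÷ 2 = 196 remainder 1
196 ÷ 2 = 98 remainder 0
98 ÷ 2 = 49 remainder 0
49 ÷ 2 = 24 remainder 1
24 ÷ 2 = 12 remainder 0
12 ÷ 2 = 6 remainder 0
6 ÷ 2 = 3 remainder 0
3 ÷ 2 = 1 remainder 1
1 ÷ 2 = 0 remainder 1
Reading remainders bottom to top: 110001001110



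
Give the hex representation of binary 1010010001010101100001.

Group into 4-bit nibbles from right:
  0010 = 2
  1001 = 9
  0001 = 1
  0101 = 5
  0110 = 6
  0001 = 1
Result: 291561



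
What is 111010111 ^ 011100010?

XOR: 1 when bits differ
  111010111
^ 011100010
-----------
  100110101
Decimal: 471 ^ 226 = 309



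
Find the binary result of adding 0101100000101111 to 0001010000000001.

Add column by column from the right: bit + bit + carry-in; write the sum mod 2, carry 1 when the sum is 2 or 3.
carry:  0010000000011110
        0101100000101111
+       0001010000000001
------------------------
       00110110000110000
(the carry out of the leftmost column, 0, becomes the leading bit)
Decimal check:
  0101100000101111 = 16384 + 4096 + 2048 + 32 + 8 + 4 + 2 + 1 = 22575
  0001010000000001 = 4096 + 1024 + 1 = 5121
  22575 + 5121 = 27696, and 00110110000110000 = 16384 + 8192 + 2048 + 1024 + 32 + 16 = 27696 ✓



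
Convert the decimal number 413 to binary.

Using repeated division by 2:
413 ÷ 2 = 206 remainder 1
206 ÷ 2 = 103 remainder 0
103 ÷ 2 = 51 remainder 1
51 ÷ 2 = 25 remainder 1
25 ÷ 2 = 12 remainder 1
12 ÷ 2 = 6 remainder 0
6 ÷ 2 = 3 remainder 0
3 ÷ 2 = 1 remainder 1
1 ÷ 2 = 0 remainder 1
Reading remainders bottom to top: 110011101



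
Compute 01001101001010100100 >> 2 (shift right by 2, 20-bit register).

Original: 01001101001010100100 (decimal 316068)
Shift right by 2 positions
Drop the 2 low bits; fill with zeros on the left
Result: 00010011010010101001 (decimal 79017)
Equivalent: 316068 >> 2 = 316068 ÷ 2^2 = 79017



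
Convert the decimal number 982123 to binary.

Using repeated division by 2:
982123 ÷ 2 = 491061 remainder 1
491061 ÷ 2 = 245530 remainder 1
245530 ÷ 2 = 122765 remainder 0
122765 ÷ 2 = 61382 remainder 1
61382 ÷ 2 = 30691 remainder 0
30691 ÷ 2 = 15345 remainder 1
15345 ÷ 2 = 7672 remainder 1
7672 ÷ 2 = 3836 remainder 0
3836 ÷ 2 = 1918 remainder 0
1918 ÷ 2 = 959 remainder 0
959 ÷ 2 = 479 remainder 1
479 ÷ 2 = 239 remainder 1
239 ÷ 2 = 119 remainder 1
119 ÷ 2 = 59 remainder 1
59 ÷ 2 = 29 remainder 1
29 ÷ 2 = 14 remainder 1
14 ÷ 2 = 7 remainder 0
7 ÷ 2 = 3 remainder 1
3 ÷ 2 = 1 remainder 1
1 ÷ 2 = 0 remainder 1
Reading remainders bottom to top: 11101111110001101011



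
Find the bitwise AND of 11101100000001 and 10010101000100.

AND: 1 only when both bits are 1
  11101100000001
& 10010101000100
----------------
  10000100000000
Decimal: 15105 & 9540 = 8448



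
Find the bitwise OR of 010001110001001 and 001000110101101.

OR: 1 when either bit is 1
  010001110001001
| 001000110101101
-----------------
  011001110101101
Decimal: 9097 | 4525 = 13229



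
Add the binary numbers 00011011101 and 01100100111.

Add column by column from the right: bit + bit + carry-in; write the sum mod 2, carry 1 when the sum is 2 or 3.
carry:  11111111110
        00011011101
+       01100100111
-------------------
       010000000100
(the carry out of the leftmost column, 0, becomes the leading bit)
Decimal check:
  00011011101 = 128 + 64 + 16 + 8 + 4 + 1 = 221
  01100100111 = 512 + 256 + 32 + 4 + 2 + 1 = 807
  221 + 807 = 1028, and 010000000100 = 1024 + 4 = 1028 ✓



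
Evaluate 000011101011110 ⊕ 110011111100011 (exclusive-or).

XOR: 1 when bits differ
  000011101011110
^ 110011111100011
-----------------
  110000010111101
Decimal: 1886 ^ 26595 = 24765



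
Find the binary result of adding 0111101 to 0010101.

Add column by column from the right: bit + bit + carry-in; write the sum mod 2, carry 1 when the sum is 2 or 3.
carry:  1111010
        0111101
+       0010101
---------------
       01010010
(the carry out of the leftmost column, 0, becomes the leading bit)
Decimal check:
  0111101 = 32 + 16 + 8 + 4 + 1 = 61
  0010101 = 16 + 4 + 1 = 21
  61 + 21 = 82, and 01010010 = 64 + 16 + 2 = 82 ✓



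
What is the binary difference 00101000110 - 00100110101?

Method 1 - Direct subtraction (column by column from the right: bit − bit − borrow-in; if negative, add 2 and borrow 1 from the next column):
borrow: 00001100010
        00101000110
-       00100110101
-------------------
        00000010001

Method 2 - Add two's complement:
Two's complement of 00100110101: invert → 11011001010, add 1 → 11011001011
  00101000110
+ 11011001011
-------------
 100000010001  (end carry out of the top bit = 1)
Discarding the end carry: 00000010001
Decimal check:
  00101000110 = 256 + 64 + 4 + 2 = 326
  00100110101 = 256 + 32 + 16 + 4 + 1 = 309
  326 - 309 = 17, and 00000010001 = 16 + 1 = 17 ✓



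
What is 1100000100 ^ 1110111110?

XOR: 1 when bits differ
  1100000100
^ 1110111110
------------
  0010111010
Decimal: 772 ^ 958 = 186



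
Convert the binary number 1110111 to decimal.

Sum of powers of 2 for each 1-bit:
2^0 + 2^1 + 2^2 + 2^4 + 2^5 + 2^6
= 1 + 2 + 4 + 16 + 32 + 64
= 119



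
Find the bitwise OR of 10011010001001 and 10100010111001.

OR: 1 when either bit is 1
  10011010001001
| 10100010111001
----------------
  10111010111001
Decimal: 9865 | 10425 = 11961



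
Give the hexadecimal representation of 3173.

Using repeated division by 16 (digits 10–15 are A–F):
3173 ÷ 16 = 198 remainder 5
198 ÷ 16 = 12 remainder 6
12 ÷ 16 = 0 remainder 12 (C)
Reading remainders bottom to top: C65



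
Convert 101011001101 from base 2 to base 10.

Sum of powers of 2 for each 1-bit:
2^0 + 2^2 + 2^3 + 2^6 + 2^7 + 2^9 + 2^11
= 1 + 4 + 8 + 64 + 128 + 512 + 2048
= 2765



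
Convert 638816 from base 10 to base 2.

Using repeated division by 2:
638816 ÷ 2 = 319408 remainder 0
319408 ÷ 2 = 159704 remainder 0
159704 ÷ 2 = 79852 remainder 0
79852 ÷ 2 = 39926 remainder 0
39926 ÷ 2 = 19963 remainder 0
19963 ÷ 2 = 9981 remainder 1
9981 ÷ 2 = 4990 remainder 1
4990 ÷ 2 = 2495 remainder 0
2495 ÷ 2 = 1247 remainder 1
1247 ÷ 2 = 623 remainder 1
623 ÷ 2 = 311 remainder 1
311 ÷ 2 = 155 remainder 1
155 ÷ 2 = 77 remainder 1
77 ÷ 2 = 38 remainder 1
38 ÷ 2 = 19 remainder 0
19 ÷ 2 = 9 remainder 1
9 ÷ 2 = 4 remainder 1
4 ÷ 2 = 2 remainder 0
2 ÷ 2 = 1 remainder 0
1 ÷ 2 = 0 remainder 1
Reading remainders bottom to top: 10011011111101100000



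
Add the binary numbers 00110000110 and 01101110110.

Add column by column from the right: bit + bit + carry-in; write the sum mod 2, carry 1 when the sum is 2 or 3.
carry:  11000001100
        00110000110
+       01101110110
-------------------
       010011111100
(the carry out of the leftmost column, 0, becomes the leading bit)
Decimal check:
  00110000110 = 256 + 128 + 4 + 2 = 390
  01101110110 = 512 + 256 + 64 + 32 + 16 + 4 + 2 = 886
  390 + 886 = 1276, and 010011111100 = 1024 + 128 + 64 + 32 + 16 + 8 + 4 = 1276 ✓



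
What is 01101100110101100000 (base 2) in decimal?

Sum of powers of 2 for each 1-bit:
2^5 + 2^6 + 2^8 + 2^10 + 2^11 + 2^14 + 2^15 + 2^17 + 2^18
= 32 + 64 + 256 + 1024 + 2048 + 16384 + 32768 + 131072 + 262144
= 445792



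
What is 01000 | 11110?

OR: 1 when either bit is 1
  01000
| 11110
-------
  11110
Decimal: 8 | 30 = 30



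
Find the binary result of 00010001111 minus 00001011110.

Method 1 - Direct subtraction (column by column from the right: bit − bit − borrow-in; if negative, add 2 and borrow 1 from the next column):
borrow: 00011100000
        00010001111
-       00001011110
-------------------
        00000110001

Method 2 - Add two's complement:
Two's complement of 00001011110: invert → 11110100001, add 1 → 11110100010
  00010001111
+ 11110100010
-------------
 100000110001  (end carry out of the top bit = 1)
Discarding the end carry: 00000110001
Decimal check:
  00010001111 = 128 + 8 + 4 + 2 + 1 = 143
  00001011110 = 64 + 16 + 8 + 4 + 2 = 94
  143 - 94 = 49, and 00000110001 = 32 + 16 + 1 = 49 ✓



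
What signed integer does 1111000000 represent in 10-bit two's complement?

Binary: 1111000000
Sign bit: 1 (negative)
Invert: 0000111111
Add 1:  0001000000
Magnitude: 0001000000 = 64
Value: -64



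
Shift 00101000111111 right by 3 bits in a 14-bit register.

Original: 00101000111111 (decimal 2623)
Shift right by 3 positions
Drop the 3 low bits; fill with zeros on the left
Result: 00000101000111 (decimal 327)
Equivalent: 2623 >> 3 = 2623 ÷ 2^3 = 327



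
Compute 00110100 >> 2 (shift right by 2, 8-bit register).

Original: 00110100 (decimal 52)
Shift right by 2 positions
Drop the 2 low bits; fill with zeros on the left
Result: 00001101 (decimal 13)
Equivalent: 52 >> 2 = 52 ÷ 2^2 = 13



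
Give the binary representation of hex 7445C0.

Convert each hex digit to 4 bits:
  7 = 0111
  4 = 0100
  4 = 0100
  5 = 0101
  C = 1100
  0 = 0000
Concatenate: 011101000100010111000000



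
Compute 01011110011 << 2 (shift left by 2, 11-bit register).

Original: 01011110011 (decimal 755)
Shift left by 2 positions
Append 2 zeros on the right and drop the 2 high bits that overflow the 11-bit width
Result: 01111001100 (decimal 972)
Equivalent: 755 << 2 = 755 × 2^2 = 3020, truncated to 11 bits = 972



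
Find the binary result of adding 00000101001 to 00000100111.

Add column by column from the right: bit + bit + carry-in; write the sum mod 2, carry 1 when the sum is 2 or 3.
carry:  00001011110
        00000101001
+       00000100111
-------------------
       000001010000
(the carry out of the leftmost column, 0, becomes the leading bit)
Decimal check:
  00000101001 = 32 + 8 + 1 = 41
  00000100111 = 32 + 4 + 2 + 1 = 39
  41 + 39 = 80, and 000001010000 = 64 + 16 = 80 ✓



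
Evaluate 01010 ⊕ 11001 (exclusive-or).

XOR: 1 when bits differ
  01010
^ 11001
-------
  10011
Decimal: 10 ^ 25 = 19



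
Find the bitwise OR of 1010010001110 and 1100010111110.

OR: 1 when either bit is 1
  1010010001110
| 1100010111110
---------------
  1110010111110
Decimal: 5262 | 6334 = 7358



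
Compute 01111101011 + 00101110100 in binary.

Add column by column from the right: bit + bit + carry-in; write the sum mod 2, carry 1 when the sum is 2 or 3.
carry:  11111000000
        01111101011
+       00101110100
-------------------
       010101011111
(the carry out of the leftmost column, 0, becomes the leading bit)
Decimal check:
  01111101011 = 512 + 256 + 128 + 64 + 32 + 8 + 2 + 1 = 1003
  00101110100 = 256 + 64 + 32 + 16 + 4 = 372
  1003 + 372 = 1375, and 010101011111 = 1024 + 256 + 64 + 16 + 8 + 4 + 2 + 1 = 1375 ✓



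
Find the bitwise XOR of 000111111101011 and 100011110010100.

XOR: 1 when bits differ
  000111111101011
^ 100011110010100
-----------------
  100100001111111
Decimal: 4075 ^ 18324 = 18559



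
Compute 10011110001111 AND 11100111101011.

AND: 1 only when both bits are 1
  10011110001111
& 11100111101011
----------------
  10000110001011
Decimal: 10127 & 14827 = 8587



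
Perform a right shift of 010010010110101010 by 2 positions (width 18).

Original: 010010010110101010 (decimal 75178)
Shift right by 2 positions
Drop the 2 low bits; fill with zeros on the left
Result: 000100100101101010 (decimal 18794)
Equivalent: 75178 >> 2 = 75178 ÷ 2^2 = 18794



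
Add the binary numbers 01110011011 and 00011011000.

Add column by column from the right: bit + bit + carry-in; write the sum mod 2, carry 1 when the sum is 2 or 3.
carry:  11100110000
        01110011011
+       00011011000
-------------------
       010001110011
(the carry out of the leftmost column, 0, becomes the leading bit)
Decimal check:
  01110011011 = 512 + 256 + 128 + 16 + 8 + 2 + 1 = 923
  00011011000 = 128 + 64 + 16 + 8 = 216
  923 + 216 = 1139, and 010001110011 = 1024 + 64 + 32 + 16 + 2 + 1 = 1139 ✓

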